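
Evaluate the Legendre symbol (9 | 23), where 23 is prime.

Reciprocity: 9 ≡ 1 and 23 ≡ 3 (mod 4), so (9/23) = +(23/9).
Reduce top mod 9: now compute (5/9).
Reciprocity: 5 ≡ 1 and 9 ≡ 1 (mod 4), so (5/9) = +(9/5).
Reduce top mod 5: now compute (4/5).
Pull out 2^2: since 5 ≡ 5 (mod 8), (2/5) = -1, so (2/5)^2 = +1.
Reached (1/5) = 1. Collecting the sign flips along the way, the symbol is +1.

1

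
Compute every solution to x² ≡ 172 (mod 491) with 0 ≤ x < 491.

139, 352

Since 491 ≡ 3 (mod 4), a square root of 172 is 172^((491+1)/4) = 172^123 mod 491.
Repeated squaring: 172^2≡124, 172^4≡155, 172^8≡457, 172^16≡174, 172^32≡325, 172^64≡60 (mod 491).
172^123 = 172^(64+32+16+8+2+1) ≡ 139 (mod 491).
Check: 139² = 19321 ≡ 172 (mod 491). The two roots are 139 and 352.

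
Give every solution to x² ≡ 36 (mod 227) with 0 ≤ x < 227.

6, 221

Since 227 ≡ 3 (mod 4), a square root of 36 is 36^((227+1)/4) = 36^57 mod 227.
Repeated squaring: 36^2≡161, 36^4≡43, 36^8≡33, 36^16≡181, 36^32≡73 (mod 227).
36^57 = 36^(32+16+8+1) ≡ 221 (mod 227).
Check: 221² = 48841 ≡ 36 (mod 227). The two roots are 6 and 221.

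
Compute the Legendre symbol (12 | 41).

-1

Euler's criterion: (12/41) ≡ 12^20 (mod 41).
12^2 ≡ 21 (mod 41)
12^4 ≡ 31 (mod 41)
12^8 ≡ 18 (mod 41)
12^16 ≡ 37 (mod 41)
12^20 = 12^(16+4) ≡ 40 (mod 41).
Result is 40 ≡ −1, so (12/41) = −1.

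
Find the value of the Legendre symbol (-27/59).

-1

First reduce: -27 ≡ 32 (mod 59).
Pull out 2^5: since 59 ≡ 3 (mod 8), (2/59) = -1, so (2/59)^5 = -1.
Reached (1/59) = 1. Collecting the sign flips along the way, the symbol is -1.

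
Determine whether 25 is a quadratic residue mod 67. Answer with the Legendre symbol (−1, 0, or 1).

Reciprocity: 25 ≡ 1 and 67 ≡ 3 (mod 4), so (25/67) = +(67/25).
Reduce top mod 25: now compute (17/25).
Reciprocity: 17 ≡ 1 and 25 ≡ 1 (mod 4), so (17/25) = +(25/17).
Reduce top mod 17: now compute (8/17).
Pull out 2^3: since 17 ≡ 1 (mod 8), (2/17) = +1, so (2/17)^3 = +1.
Reached (1/17) = 1. Collecting the sign flips along the way, the symbol is +1.

1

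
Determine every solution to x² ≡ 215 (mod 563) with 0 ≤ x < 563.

Since 563 ≡ 3 (mod 4), a square root of 215 is 215^((563+1)/4) = 215^141 mod 563.
Repeated squaring: 215^2≡59, 215^4≡103, 215^8≡475, 215^16≡425, 215^32≡465, 215^64≡33, 215^128≡526 (mod 563).
215^141 = 215^(128+8+4+1) ≡ 147 (mod 563).
Check: 147² = 21609 ≡ 215 (mod 563). The two roots are 147 and 416.

147, 416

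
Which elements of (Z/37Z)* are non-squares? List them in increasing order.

2, 5, 6, 8, 13, 14, 15, 17, 18, 19, 20, 22, 23, 24, 29, 31, 32, 35

Square k = 1,…,18 (k and 37−k give the same square):
1²=1, 2²=4, 3²=9, 4²=16, 5²=25, 6²=36, 7²≡12, 8²≡27, 9²≡7, 10²≡26, 11²≡10, 12²≡33, 13²≡21, 14²≡11, 15²≡3, 16²≡34, 17²≡30, 18²≡28 (mod 37).
The residues are {1, 3, 4, 7, 9, 10, 11, 12, 16, 21, 25, 26, 27, 28, 30, 33, 34, 36}; the non-residues are the remaining 18 nonzero classes.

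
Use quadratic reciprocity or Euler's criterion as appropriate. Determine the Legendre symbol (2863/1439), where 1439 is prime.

-1

First reduce: 2863 ≡ 1424 (mod 1439).
Pull out 2^4: since 1439 ≡ 7 (mod 8), (2/1439) = +1, so (2/1439)^4 = +1.
Reciprocity: 89 ≡ 1 and 1439 ≡ 3 (mod 4), so (89/1439) = +(1439/89).
Reduce top mod 89: now compute (15/89).
Reciprocity: 15 ≡ 3 and 89 ≡ 1 (mod 4), so (15/89) = +(89/15).
Reduce top mod 15: now compute (14/15).
Pull out 2: since 15 ≡ 7 (mod 8), (2/15) = +1.
Reciprocity: 7 ≡ 3 and 15 ≡ 3 (mod 4), so (7/15) = −(15/7).
Reduce top mod 7: now compute (1/7).
Reached (1/7) = 1. Collecting the sign flips along the way, the symbol is -1.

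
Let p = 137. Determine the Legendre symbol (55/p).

Reciprocity: 55 ≡ 3 and 137 ≡ 1 (mod 4), so (55/137) = +(137/55).
Reduce top mod 55: now compute (27/55).
Reciprocity: 27 ≡ 3 and 55 ≡ 3 (mod 4), so (27/55) = −(55/27).
Reduce top mod 27: now compute (1/27).
Reached (1/27) = 1. Collecting the sign flips along the way, the symbol is -1.

-1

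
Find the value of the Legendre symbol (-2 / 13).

-1

First reduce: -2 ≡ 11 (mod 13).
Reciprocity: 11 ≡ 3 and 13 ≡ 1 (mod 4), so (11/13) = +(13/11).
Reduce top mod 11: now compute (2/11).
Pull out 2: since 11 ≡ 3 (mod 8), (2/11) = -1.
Reached (1/11) = 1. Collecting the sign flips along the way, the symbol is -1.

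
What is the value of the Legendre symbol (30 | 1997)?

Pull out 2: since 1997 ≡ 5 (mod 8), (2/1997) = -1.
Reciprocity: 15 ≡ 3 and 1997 ≡ 1 (mod 4), so (15/1997) = +(1997/15).
Reduce top mod 15: now compute (2/15).
Pull out 2: since 15 ≡ 7 (mod 8), (2/15) = +1.
Reached (1/15) = 1. Collecting the sign flips along the way, the symbol is -1.

-1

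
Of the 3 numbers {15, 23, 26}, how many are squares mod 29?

(15/29) = -1 → non-residue.
(23/29) = +1 → QR.
(26/29) = -1 → non-residue.
Total quadratic residues among the 3: 1.

1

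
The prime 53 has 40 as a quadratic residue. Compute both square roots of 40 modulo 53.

53 ≡ 1 (mod 4), so we find a root by search.
Trying successive values, 26² = 676 ≡ 40 (mod 53). The other root is 53 − 26 = 27.

26, 27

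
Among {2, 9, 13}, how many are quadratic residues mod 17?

3

(2/17) = +1 → QR.
(9/17) = +1 → QR.
(13/17) = +1 → QR.
Total quadratic residues among the 3: 3.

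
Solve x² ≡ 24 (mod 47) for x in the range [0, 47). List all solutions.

Since 47 ≡ 3 (mod 4), a square root of 24 is 24^((47+1)/4) = 24^12 mod 47.
Repeated squaring: 24^2≡12, 24^4≡3, 24^8≡9 (mod 47).
24^12 = 24^(8+4) ≡ 27 (mod 47).
Check: 27² = 729 ≡ 24 (mod 47). The two roots are 20 and 27.

20, 27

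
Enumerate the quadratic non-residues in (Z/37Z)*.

2, 5, 6, 8, 13, 14, 15, 17, 18, 19, 20, 22, 23, 24, 29, 31, 32, 35

Square k = 1,…,18 (k and 37−k give the same square):
1²=1, 2²=4, 3²=9, 4²=16, 5²=25, 6²=36, 7²≡12, 8²≡27, 9²≡7, 10²≡26, 11²≡10, 12²≡33, 13²≡21, 14²≡11, 15²≡3, 16²≡34, 17²≡30, 18²≡28 (mod 37).
The residues are {1, 3, 4, 7, 9, 10, 11, 12, 16, 21, 25, 26, 27, 28, 30, 33, 34, 36}; the non-residues are the remaining 18 nonzero classes.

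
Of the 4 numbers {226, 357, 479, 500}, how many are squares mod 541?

2

(226/541) = +1 → QR.
(357/541) = -1 → non-residue.
(479/541) = -1 → non-residue.
(500/541) = +1 → QR.
Total quadratic residues among the 4: 2.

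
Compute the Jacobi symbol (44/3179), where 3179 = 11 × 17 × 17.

0

Pull out 2^2: since 3179 ≡ 3 (mod 8), (2/3179) = -1, so (2/3179)^2 = +1.
Reciprocity: 11 ≡ 3 and 3179 ≡ 3 (mod 4), so (11/3179) = −(3179/11).
Reduce top mod 11: now compute (0/11).
Top reduces to 0: gcd > 1, so the symbol is 0.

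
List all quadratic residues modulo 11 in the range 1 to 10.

Square k = 1,…,5 (k and 11−k give the same square):
1²=1, 2²=4, 3²=9, 4²≡5, 5²≡3 (mod 11).
So the quadratic residues mod 11 are {1, 3, 4, 5, 9}.

1 3 4 5 9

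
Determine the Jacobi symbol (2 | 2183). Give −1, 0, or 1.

Pull out 2: since 2183 ≡ 7 (mod 8), (2/2183) = +1.
Reached (1/2183) = 1. Collecting the sign flips along the way, the symbol is +1.

1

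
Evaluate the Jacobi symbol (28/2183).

Pull out 2^2: since 2183 ≡ 7 (mod 8), (2/2183) = +1, so (2/2183)^2 = +1.
Reciprocity: 7 ≡ 3 and 2183 ≡ 3 (mod 4), so (7/2183) = −(2183/7).
Reduce top mod 7: now compute (6/7).
Pull out 2: since 7 ≡ 7 (mod 8), (2/7) = +1.
Reciprocity: 3 ≡ 3 and 7 ≡ 3 (mod 4), so (3/7) = −(7/3).
Reduce top mod 3: now compute (1/3).
Reached (1/3) = 1. Collecting the sign flips along the way, the symbol is +1.

1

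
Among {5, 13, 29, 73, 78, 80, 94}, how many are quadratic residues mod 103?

2

(5/103) = -1 → non-residue.
(13/103) = +1 → QR.
(29/103) = +1 → QR.
(73/103) = -1 → non-residue.
(78/103) = -1 → non-residue.
(80/103) = -1 → non-residue.
(94/103) = -1 → non-residue.
Total quadratic residues among the 7: 2.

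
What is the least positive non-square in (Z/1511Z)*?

(2/1511) = +1, so 2 is a residue.
(3/1511) = +1, so 3 is a residue.
(4/1511) = +1, so 4 is a residue.
(5/1511) = +1, so 5 is a residue.
(6/1511) = +1, so 6 is a residue.
(7/1511) = +1, so 7 is a residue.
(8/1511) = +1, so 8 is a residue.
(9/1511) = +1, so 9 is a residue.
(10/1511) = +1, so 10 is a residue.
(11/1511) = −1, so 11 is the smallest positive non-residue mod 1511.

11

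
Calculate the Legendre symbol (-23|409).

1

Euler's criterion: (-23/409) ≡ 386^204 (mod 409).
386^2 ≡ 120 (mod 409)
386^4 ≡ 85 (mod 409)
386^8 ≡ 272 (mod 409)
386^16 ≡ 364 (mod 409)
386^32 ≡ 389 (mod 409)
386^64 ≡ 400 (mod 409)
386^128 ≡ 81 (mod 409)
386^204 = 386^(128+64+8+4) ≡ 1 (mod 409).
Result is 1, so (-23/409) = 1.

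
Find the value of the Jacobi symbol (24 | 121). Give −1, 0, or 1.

Pull out 2^3: since 121 ≡ 1 (mod 8), (2/121) = +1, so (2/121)^3 = +1.
Reciprocity: 3 ≡ 3 and 121 ≡ 1 (mod 4), so (3/121) = +(121/3).
Reduce top mod 3: now compute (1/3).
Reached (1/3) = 1. Collecting the sign flips along the way, the symbol is +1.

1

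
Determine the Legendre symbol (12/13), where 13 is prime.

1

Euler's criterion: (12/13) ≡ 12^6 (mod 13).
12^2 ≡ 1 (mod 13)
12^4 ≡ 1 (mod 13)
12^6 = 12^(4+2) ≡ 1 (mod 13).
Result is 1, so (12/13) = 1.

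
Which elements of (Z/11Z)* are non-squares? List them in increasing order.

2,6,7,8,10

Square k = 1,…,5 (k and 11−k give the same square):
1²=1, 2²=4, 3²=9, 4²≡5, 5²≡3 (mod 11).
The residues are {1, 3, 4, 5, 9}; the non-residues are the remaining 5 nonzero classes.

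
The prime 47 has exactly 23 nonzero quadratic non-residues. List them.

Square k = 1,…,23 (k and 47−k give the same square):
1²=1, 2²=4, 3²=9, 4²=16, 5²=25, 6²=36, 7²≡2, 8²≡17, 9²≡34, 10²≡6, 11²≡27, 12²≡3, 13²≡28, 14²≡8, 15²≡37, 16²≡21, 17²≡7, 18²≡42, 19²≡32, 20²≡24, 21²≡18, 22²≡14, 23²≡12 (mod 47).
The residues are {1, 2, 3, 4, 6, 7, 8, 9, 12, 14, 16, 17, 18, 21, 24, 25, 27, 28, 32, 34, 36, 37, 42}; the non-residues are the remaining 23 nonzero classes.

5 10 11 13 15 19 20 22 23 26 29 30 31 33 35 38 39 40 41 43 44 45 46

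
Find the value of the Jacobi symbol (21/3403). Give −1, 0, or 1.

Reciprocity: 21 ≡ 1 and 3403 ≡ 3 (mod 4), so (21/3403) = +(3403/21).
Reduce top mod 21: now compute (1/21).
Reached (1/21) = 1. Collecting the sign flips along the way, the symbol is +1.

1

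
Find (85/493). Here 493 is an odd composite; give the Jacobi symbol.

0

Reciprocity: 85 ≡ 1 and 493 ≡ 1 (mod 4), so (85/493) = +(493/85).
Reduce top mod 85: now compute (68/85).
Pull out 2^2: since 85 ≡ 5 (mod 8), (2/85) = -1, so (2/85)^2 = +1.
Reciprocity: 17 ≡ 1 and 85 ≡ 1 (mod 4), so (17/85) = +(85/17).
Reduce top mod 17: now compute (0/17).
Top reduces to 0: gcd > 1, so the symbol is 0.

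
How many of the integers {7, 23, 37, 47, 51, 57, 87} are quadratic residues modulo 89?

(7/89) = -1 → non-residue.
(23/89) = -1 → non-residue.
(37/89) = -1 → non-residue.
(47/89) = +1 → QR.
(51/89) = -1 → non-residue.
(57/89) = +1 → QR.
(87/89) = +1 → QR.
Total quadratic residues among the 7: 3.

3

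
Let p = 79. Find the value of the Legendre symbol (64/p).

Euler's criterion: (64/79) ≡ 64^39 (mod 79).
64^2 ≡ 67 (mod 79)
64^4 ≡ 65 (mod 79)
64^8 ≡ 38 (mod 79)
64^16 ≡ 22 (mod 79)
64^32 ≡ 10 (mod 79)
64^39 = 64^(32+4+2+1) ≡ 1 (mod 79).
Result is 1, so (64/79) = 1.

1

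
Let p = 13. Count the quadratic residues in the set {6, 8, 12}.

(6/13) = -1 → non-residue.
(8/13) = -1 → non-residue.
(12/13) = +1 → QR.
Total quadratic residues among the 3: 1.

1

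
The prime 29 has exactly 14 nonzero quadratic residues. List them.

Square k = 1,…,14 (k and 29−k give the same square):
1²=1, 2²=4, 3²=9, 4²=16, 5²=25, 6²≡7, 7²≡20, 8²≡6, 9²≡23, 10²≡13, 11²≡5, 12²≡28, 13²≡24, 14²≡22 (mod 29).
So the quadratic residues mod 29 are {1, 4, 5, 6, 7, 9, 13, 16, 20, 22, 23, 24, 25, 28}.

1,4,5,6,7,9,13,16,20,22,23,24,25,28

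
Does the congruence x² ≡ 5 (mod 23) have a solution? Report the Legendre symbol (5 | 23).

Euler's criterion: (5/23) ≡ 5^11 (mod 23).
5^2 ≡ 2 (mod 23)
5^4 ≡ 4 (mod 23)
5^8 ≡ 16 (mod 23)
5^11 = 5^(8+2+1) ≡ 22 (mod 23).
Result is 22 ≡ −1, so (5/23) = −1.

-1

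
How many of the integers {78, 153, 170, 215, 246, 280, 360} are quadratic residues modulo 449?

(78/449) = +1 → QR.
(153/449) = -1 → non-residue.
(170/449) = -1 → non-residue.
(215/449) = -1 → non-residue.
(246/449) = -1 → non-residue.
(280/449) = +1 → QR.
(360/449) = +1 → QR.
Total quadratic residues among the 7: 3.

3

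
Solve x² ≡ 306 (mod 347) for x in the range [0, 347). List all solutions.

138, 209

Since 347 ≡ 3 (mod 4), a square root of 306 is 306^((347+1)/4) = 306^87 mod 347.
Repeated squaring: 306^2≡293, 306^4≡140, 306^8≡168, 306^16≡117, 306^32≡156, 306^64≡46 (mod 347).
306^87 = 306^(64+16+4+2+1) ≡ 138 (mod 347).
Check: 138² = 19044 ≡ 306 (mod 347). The two roots are 138 and 209.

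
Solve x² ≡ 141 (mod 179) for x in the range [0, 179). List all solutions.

61, 118

Since 179 ≡ 3 (mod 4), a square root of 141 is 141^((179+1)/4) = 141^45 mod 179.
Repeated squaring: 141^2≡12, 141^4≡144, 141^8≡151, 141^16≡68, 141^32≡149 (mod 179).
141^45 = 141^(32+8+4+1) ≡ 61 (mod 179).
Check: 61² = 3721 ≡ 141 (mod 179). The two roots are 61 and 118.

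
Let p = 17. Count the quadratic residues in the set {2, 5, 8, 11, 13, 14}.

(2/17) = +1 → QR.
(5/17) = -1 → non-residue.
(8/17) = +1 → QR.
(11/17) = -1 → non-residue.
(13/17) = +1 → QR.
(14/17) = -1 → non-residue.
Total quadratic residues among the 6: 3.

3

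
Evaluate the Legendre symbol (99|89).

First reduce: 99 ≡ 10 (mod 89).
Pull out 2: since 89 ≡ 1 (mod 8), (2/89) = +1.
Reciprocity: 5 ≡ 1 and 89 ≡ 1 (mod 4), so (5/89) = +(89/5).
Reduce top mod 5: now compute (4/5).
Pull out 2^2: since 5 ≡ 5 (mod 8), (2/5) = -1, so (2/5)^2 = +1.
Reached (1/5) = 1. Collecting the sign flips along the way, the symbol is +1.

1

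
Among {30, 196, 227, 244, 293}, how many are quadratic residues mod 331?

(30/331) = +1 → QR.
(196/331) = +1 → QR.
(227/331) = -1 → non-residue.
(244/331) = -1 → non-residue.
(293/331) = +1 → QR.
Total quadratic residues among the 5: 3.

3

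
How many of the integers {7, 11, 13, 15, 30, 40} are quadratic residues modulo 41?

(7/41) = -1 → non-residue.
(11/41) = -1 → non-residue.
(13/41) = -1 → non-residue.
(15/41) = -1 → non-residue.
(30/41) = -1 → non-residue.
(40/41) = +1 → QR.
Total quadratic residues among the 6: 1.

1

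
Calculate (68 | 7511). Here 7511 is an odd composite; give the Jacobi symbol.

-1

Pull out 2^2: since 7511 ≡ 7 (mod 8), (2/7511) = +1, so (2/7511)^2 = +1.
Reciprocity: 17 ≡ 1 and 7511 ≡ 3 (mod 4), so (17/7511) = +(7511/17).
Reduce top mod 17: now compute (14/17).
Pull out 2: since 17 ≡ 1 (mod 8), (2/17) = +1.
Reciprocity: 7 ≡ 3 and 17 ≡ 1 (mod 4), so (7/17) = +(17/7).
Reduce top mod 7: now compute (3/7).
Reciprocity: 3 ≡ 3 and 7 ≡ 3 (mod 4), so (3/7) = −(7/3).
Reduce top mod 3: now compute (1/3).
Reached (1/3) = 1. Collecting the sign flips along the way, the symbol is -1.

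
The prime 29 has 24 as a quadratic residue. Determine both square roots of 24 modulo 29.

13, 16

29 ≡ 1 (mod 4), so we find a root by search.
Trying successive values, 13² = 169 ≡ 24 (mod 29). The other root is 29 − 13 = 16.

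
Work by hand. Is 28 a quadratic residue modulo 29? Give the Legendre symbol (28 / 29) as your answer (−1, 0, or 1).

Euler's criterion: (28/29) ≡ 28^14 (mod 29).
28^2 ≡ 1 (mod 29)
28^4 ≡ 1 (mod 29)
28^8 ≡ 1 (mod 29)
28^14 = 28^(8+4+2) ≡ 1 (mod 29).
Result is 1, so (28/29) = 1.

1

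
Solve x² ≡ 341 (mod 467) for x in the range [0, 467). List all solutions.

47, 420

Since 467 ≡ 3 (mod 4), a square root of 341 is 341^((467+1)/4) = 341^117 mod 467.
Repeated squaring: 341^2≡465, 341^4≡4, 341^8≡16, 341^16≡256, 341^32≡156, 341^64≡52 (mod 467).
341^117 = 341^(64+32+16+4+1) ≡ 47 (mod 467).
Check: 47² = 2209 ≡ 341 (mod 467). The two roots are 47 and 420.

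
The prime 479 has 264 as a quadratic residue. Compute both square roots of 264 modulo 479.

64, 415

Since 479 ≡ 3 (mod 4), a square root of 264 is 264^((479+1)/4) = 264^120 mod 479.
Repeated squaring: 264^2≡241, 264^4≡122, 264^8≡35, 264^16≡267, 264^32≡397, 264^64≡18 (mod 479).
264^120 = 264^(64+32+16+8) ≡ 64 (mod 479).
Check: 64² = 4096 ≡ 264 (mod 479). The two roots are 64 and 415.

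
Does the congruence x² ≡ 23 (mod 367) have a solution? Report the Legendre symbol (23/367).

Reciprocity: 23 ≡ 3 and 367 ≡ 3 (mod 4), so (23/367) = −(367/23).
Reduce top mod 23: now compute (22/23).
Pull out 2: since 23 ≡ 7 (mod 8), (2/23) = +1.
Reciprocity: 11 ≡ 3 and 23 ≡ 3 (mod 4), so (11/23) = −(23/11).
Reduce top mod 11: now compute (1/11).
Reached (1/11) = 1. Collecting the sign flips along the way, the symbol is +1.

1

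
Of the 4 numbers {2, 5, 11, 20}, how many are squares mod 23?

1

(2/23) = +1 → QR.
(5/23) = -1 → non-residue.
(11/23) = -1 → non-residue.
(20/23) = -1 → non-residue.
Total quadratic residues among the 4: 1.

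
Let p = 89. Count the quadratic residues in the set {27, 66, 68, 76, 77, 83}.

(27/89) = -1 → non-residue.
(66/89) = -1 → non-residue.
(68/89) = +1 → QR.
(76/89) = -1 → non-residue.
(77/89) = -1 → non-residue.
(83/89) = -1 → non-residue.
Total quadratic residues among the 6: 1.

1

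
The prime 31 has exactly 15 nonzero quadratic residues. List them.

Square k = 1,…,15 (k and 31−k give the same square):
1²=1, 2²=4, 3²=9, 4²=16, 5²=25, 6²≡5, 7²≡18, 8²≡2, 9²≡19, 10²≡7, 11²≡28, 12²≡20, 13²≡14, 14²≡10, 15²≡8 (mod 31).
So the quadratic residues mod 31 are {1, 2, 4, 5, 7, 8, 9, 10, 14, 16, 18, 19, 20, 25, 28}.

1, 2, 4, 5, 7, 8, 9, 10, 14, 16, 18, 19, 20, 25, 28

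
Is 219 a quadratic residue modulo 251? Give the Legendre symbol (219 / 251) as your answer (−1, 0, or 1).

Euler's criterion: (219/251) ≡ 219^125 (mod 251).
219^2 ≡ 20 (mod 251)
219^4 ≡ 149 (mod 251)
219^8 ≡ 113 (mod 251)
219^16 ≡ 219 (mod 251)
219^32 ≡ 20 (mod 251)
219^64 ≡ 149 (mod 251)
219^125 = 219^(64+32+16+8+4+1) ≡ 1 (mod 251).
Result is 1, so (219/251) = 1.

1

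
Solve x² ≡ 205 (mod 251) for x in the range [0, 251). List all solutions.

74, 177

Since 251 ≡ 3 (mod 4), a square root of 205 is 205^((251+1)/4) = 205^63 mod 251.
Repeated squaring: 205^2≡108, 205^4≡118, 205^8≡119, 205^16≡105, 205^32≡232 (mod 251).
205^63 = 205^(32+16+8+4+2+1) ≡ 74 (mod 251).
Check: 74² = 5476 ≡ 205 (mod 251). The two roots are 74 and 177.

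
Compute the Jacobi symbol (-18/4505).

First reduce: -18 ≡ 4487 (mod 4505).
Reciprocity: 4487 ≡ 3 and 4505 ≡ 1 (mod 4), so (4487/4505) = +(4505/4487).
Reduce top mod 4487: now compute (18/4487).
Pull out 2: since 4487 ≡ 7 (mod 8), (2/4487) = +1.
Reciprocity: 9 ≡ 1 and 4487 ≡ 3 (mod 4), so (9/4487) = +(4487/9).
Reduce top mod 9: now compute (5/9).
Reciprocity: 5 ≡ 1 and 9 ≡ 1 (mod 4), so (5/9) = +(9/5).
Reduce top mod 5: now compute (4/5).
Pull out 2^2: since 5 ≡ 5 (mod 8), (2/5) = -1, so (2/5)^2 = +1.
Reached (1/5) = 1. Collecting the sign flips along the way, the symbol is +1.

1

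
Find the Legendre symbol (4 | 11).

1

Euler's criterion: (4/11) ≡ 4^5 (mod 11).
4^2 ≡ 5 (mod 11)
4^4 ≡ 3 (mod 11)
4^5 = 4^(4+1) ≡ 1 (mod 11).
Result is 1, so (4/11) = 1.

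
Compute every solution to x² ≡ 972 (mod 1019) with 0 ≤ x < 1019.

Since 1019 ≡ 3 (mod 4), a square root of 972 is 972^((1019+1)/4) = 972^255 mod 1019.
Repeated squaring: 972^2≡171, 972^4≡709, 972^8≡314, 972^16≡772, 972^32≡888, 972^64≡857, 972^128≡769 (mod 1019).
972^255 = 972^(128+64+32+16+8+4+2+1) ≡ 383 (mod 1019).
Check: 383² = 146689 ≡ 972 (mod 1019). The two roots are 383 and 636.

383, 636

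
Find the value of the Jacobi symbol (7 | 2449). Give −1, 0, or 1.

Reciprocity: 7 ≡ 3 and 2449 ≡ 1 (mod 4), so (7/2449) = +(2449/7).
Reduce top mod 7: now compute (6/7).
Pull out 2: since 7 ≡ 7 (mod 8), (2/7) = +1.
Reciprocity: 3 ≡ 3 and 7 ≡ 3 (mod 4), so (3/7) = −(7/3).
Reduce top mod 3: now compute (1/3).
Reached (1/3) = 1. Collecting the sign flips along the way, the symbol is -1.

-1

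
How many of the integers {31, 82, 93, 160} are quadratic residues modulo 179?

(31/179) = +1 → QR.
(82/179) = +1 → QR.
(93/179) = +1 → QR.
(160/179) = -1 → non-residue.
Total quadratic residues among the 4: 3.

3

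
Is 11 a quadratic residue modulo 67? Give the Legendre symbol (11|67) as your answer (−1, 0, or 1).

Euler's criterion: (11/67) ≡ 11^33 (mod 67).
11^2 ≡ 54 (mod 67)
11^4 ≡ 35 (mod 67)
11^8 ≡ 19 (mod 67)
11^16 ≡ 26 (mod 67)
11^32 ≡ 6 (mod 67)
11^33 = 11^(32+1) ≡ 66 (mod 67).
Result is 66 ≡ −1, so (11/67) = −1.

-1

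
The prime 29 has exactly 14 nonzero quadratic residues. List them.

Square k = 1,…,14 (k and 29−k give the same square):
1²=1, 2²=4, 3²=9, 4²=16, 5²=25, 6²≡7, 7²≡20, 8²≡6, 9²≡23, 10²≡13, 11²≡5, 12²≡28, 13²≡24, 14²≡22 (mod 29).
So the quadratic residues mod 29 are {1, 4, 5, 6, 7, 9, 13, 16, 20, 22, 23, 24, 25, 28}.

1, 4, 5, 6, 7, 9, 13, 16, 20, 22, 23, 24, 25, 28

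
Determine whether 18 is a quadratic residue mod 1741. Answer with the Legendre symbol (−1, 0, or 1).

Pull out 2: since 1741 ≡ 5 (mod 8), (2/1741) = -1.
Reciprocity: 9 ≡ 1 and 1741 ≡ 1 (mod 4), so (9/1741) = +(1741/9).
Reduce top mod 9: now compute (4/9).
Pull out 2^2: since 9 ≡ 1 (mod 8), (2/9) = +1, so (2/9)^2 = +1.
Reached (1/9) = 1. Collecting the sign flips along the way, the symbol is -1.

-1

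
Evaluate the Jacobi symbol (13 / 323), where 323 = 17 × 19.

Reciprocity: 13 ≡ 1 and 323 ≡ 3 (mod 4), so (13/323) = +(323/13).
Reduce top mod 13: now compute (11/13).
Reciprocity: 11 ≡ 3 and 13 ≡ 1 (mod 4), so (11/13) = +(13/11).
Reduce top mod 11: now compute (2/11).
Pull out 2: since 11 ≡ 3 (mod 8), (2/11) = -1.
Reached (1/11) = 1. Collecting the sign flips along the way, the symbol is -1.

-1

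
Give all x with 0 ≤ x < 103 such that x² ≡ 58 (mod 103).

Since 103 ≡ 3 (mod 4), a square root of 58 is 58^((103+1)/4) = 58^26 mod 103.
Repeated squaring: 58^2≡68, 58^4≡92, 58^8≡18, 58^16≡15 (mod 103).
58^26 = 58^(16+8+2) ≡ 26 (mod 103).
Check: 26² = 676 ≡ 58 (mod 103). The two roots are 26 and 77.

26, 77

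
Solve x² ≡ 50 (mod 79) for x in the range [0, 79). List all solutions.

34, 45

Since 79 ≡ 3 (mod 4), a square root of 50 is 50^((79+1)/4) = 50^20 mod 79.
Repeated squaring: 50^2≡51, 50^4≡73, 50^8≡36, 50^16≡32 (mod 79).
50^20 = 50^(16+4) ≡ 45 (mod 79).
Check: 45² = 2025 ≡ 50 (mod 79). The two roots are 34 and 45.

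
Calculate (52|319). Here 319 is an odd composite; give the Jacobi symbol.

Pull out 2^2: since 319 ≡ 7 (mod 8), (2/319) = +1, so (2/319)^2 = +1.
Reciprocity: 13 ≡ 1 and 319 ≡ 3 (mod 4), so (13/319) = +(319/13).
Reduce top mod 13: now compute (7/13).
Reciprocity: 7 ≡ 3 and 13 ≡ 1 (mod 4), so (7/13) = +(13/7).
Reduce top mod 7: now compute (6/7).
Pull out 2: since 7 ≡ 7 (mod 8), (2/7) = +1.
Reciprocity: 3 ≡ 3 and 7 ≡ 3 (mod 4), so (3/7) = −(7/3).
Reduce top mod 3: now compute (1/3).
Reached (1/3) = 1. Collecting the sign flips along the way, the symbol is -1.

-1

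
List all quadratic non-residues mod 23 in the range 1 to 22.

5,7,10,11,14,15,17,19,20,21,22

Square k = 1,…,11 (k and 23−k give the same square):
1²=1, 2²=4, 3²=9, 4²=16, 5²≡2, 6²≡13, 7²≡3, 8²≡18, 9²≡12, 10²≡8, 11²≡6 (mod 23).
The residues are {1, 2, 3, 4, 6, 8, 9, 12, 13, 16, 18}; the non-residues are the remaining 11 nonzero classes.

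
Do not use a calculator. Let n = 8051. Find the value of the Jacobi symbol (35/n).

Reciprocity: 35 ≡ 3 and 8051 ≡ 3 (mod 4), so (35/8051) = −(8051/35).
Reduce top mod 35: now compute (1/35).
Reached (1/35) = 1. Collecting the sign flips along the way, the symbol is -1.

-1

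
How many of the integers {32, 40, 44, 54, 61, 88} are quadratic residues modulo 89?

(32/89) = +1 → QR.
(40/89) = +1 → QR.
(44/89) = +1 → QR.
(54/89) = -1 → non-residue.
(61/89) = -1 → non-residue.
(88/89) = +1 → QR.
Total quadratic residues among the 6: 4.

4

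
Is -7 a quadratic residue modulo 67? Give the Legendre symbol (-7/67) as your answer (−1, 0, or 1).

First reduce: -7 ≡ 60 (mod 67).
Pull out 2^2: since 67 ≡ 3 (mod 8), (2/67) = -1, so (2/67)^2 = +1.
Reciprocity: 15 ≡ 3 and 67 ≡ 3 (mod 4), so (15/67) = −(67/15).
Reduce top mod 15: now compute (7/15).
Reciprocity: 7 ≡ 3 and 15 ≡ 3 (mod 4), so (7/15) = −(15/7).
Reduce top mod 7: now compute (1/7).
Reached (1/7) = 1. Collecting the sign flips along the way, the symbol is +1.

1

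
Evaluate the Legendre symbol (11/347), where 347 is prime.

Reciprocity: 11 ≡ 3 and 347 ≡ 3 (mod 4), so (11/347) = −(347/11).
Reduce top mod 11: now compute (6/11).
Pull out 2: since 11 ≡ 3 (mod 8), (2/11) = -1.
Reciprocity: 3 ≡ 3 and 11 ≡ 3 (mod 4), so (3/11) = −(11/3).
Reduce top mod 3: now compute (2/3).
Pull out 2: since 3 ≡ 3 (mod 8), (2/3) = -1.
Reached (1/3) = 1. Collecting the sign flips along the way, the symbol is +1.

1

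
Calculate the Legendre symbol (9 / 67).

1

Reciprocity: 9 ≡ 1 and 67 ≡ 3 (mod 4), so (9/67) = +(67/9).
Reduce top mod 9: now compute (4/9).
Pull out 2^2: since 9 ≡ 1 (mod 8), (2/9) = +1, so (2/9)^2 = +1.
Reached (1/9) = 1. Collecting the sign flips along the way, the symbol is +1.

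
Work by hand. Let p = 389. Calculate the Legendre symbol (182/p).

-1

Pull out 2: since 389 ≡ 5 (mod 8), (2/389) = -1.
Reciprocity: 91 ≡ 3 and 389 ≡ 1 (mod 4), so (91/389) = +(389/91).
Reduce top mod 91: now compute (25/91).
Reciprocity: 25 ≡ 1 and 91 ≡ 3 (mod 4), so (25/91) = +(91/25).
Reduce top mod 25: now compute (16/25).
Pull out 2^4: since 25 ≡ 1 (mod 8), (2/25) = +1, so (2/25)^4 = +1.
Reached (1/25) = 1. Collecting the sign flips along the way, the symbol is -1.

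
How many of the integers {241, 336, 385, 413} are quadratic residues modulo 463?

1

(241/463) = -1 → non-residue.
(336/463) = +1 → QR.
(385/463) = -1 → non-residue.
(413/463) = -1 → non-residue.
Total quadratic residues among the 4: 1.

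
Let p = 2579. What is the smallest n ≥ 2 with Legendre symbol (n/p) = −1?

2

(2/2579) = −1, so 2 is the smallest positive non-residue mod 2579.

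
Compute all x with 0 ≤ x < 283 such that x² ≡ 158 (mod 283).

21, 262

Since 283 ≡ 3 (mod 4), a square root of 158 is 158^((283+1)/4) = 158^71 mod 283.
Repeated squaring: 158^2≡60, 158^4≡204, 158^8≡15, 158^16≡225, 158^32≡251, 158^64≡175 (mod 283).
158^71 = 158^(64+4+2+1) ≡ 262 (mod 283).
Check: 262² = 68644 ≡ 158 (mod 283). The two roots are 21 and 262.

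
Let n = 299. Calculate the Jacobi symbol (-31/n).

1

First reduce: -31 ≡ 268 (mod 299).
Pull out 2^2: since 299 ≡ 3 (mod 8), (2/299) = -1, so (2/299)^2 = +1.
Reciprocity: 67 ≡ 3 and 299 ≡ 3 (mod 4), so (67/299) = −(299/67).
Reduce top mod 67: now compute (31/67).
Reciprocity: 31 ≡ 3 and 67 ≡ 3 (mod 4), so (31/67) = −(67/31).
Reduce top mod 31: now compute (5/31).
Reciprocity: 5 ≡ 1 and 31 ≡ 3 (mod 4), so (5/31) = +(31/5).
Reduce top mod 5: now compute (1/5).
Reached (1/5) = 1. Collecting the sign flips along the way, the symbol is +1.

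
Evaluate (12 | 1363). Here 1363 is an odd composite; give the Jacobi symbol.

Pull out 2^2: since 1363 ≡ 3 (mod 8), (2/1363) = -1, so (2/1363)^2 = +1.
Reciprocity: 3 ≡ 3 and 1363 ≡ 3 (mod 4), so (3/1363) = −(1363/3).
Reduce top mod 3: now compute (1/3).
Reached (1/3) = 1. Collecting the sign flips along the way, the symbol is -1.

-1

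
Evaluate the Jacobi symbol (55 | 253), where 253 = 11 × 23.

0

Reciprocity: 55 ≡ 3 and 253 ≡ 1 (mod 4), so (55/253) = +(253/55).
Reduce top mod 55: now compute (33/55).
Reciprocity: 33 ≡ 1 and 55 ≡ 3 (mod 4), so (33/55) = +(55/33).
Reduce top mod 33: now compute (22/33).
Pull out 2: since 33 ≡ 1 (mod 8), (2/33) = +1.
Reciprocity: 11 ≡ 3 and 33 ≡ 1 (mod 4), so (11/33) = +(33/11).
Reduce top mod 11: now compute (0/11).
Top reduces to 0: gcd > 1, so the symbol is 0.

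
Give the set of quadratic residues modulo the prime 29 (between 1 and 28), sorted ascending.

Square k = 1,…,14 (k and 29−k give the same square):
1²=1, 2²=4, 3²=9, 4²=16, 5²=25, 6²≡7, 7²≡20, 8²≡6, 9²≡23, 10²≡13, 11²≡5, 12²≡28, 13²≡24, 14²≡22 (mod 29).
So the quadratic residues mod 29 are {1, 4, 5, 6, 7, 9, 13, 16, 20, 22, 23, 24, 25, 28}.

1,4,5,6,7,9,13,16,20,22,23,24,25,28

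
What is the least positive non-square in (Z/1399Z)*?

3

(2/1399) = +1, so 2 is a residue.
(3/1399) = −1, so 3 is the smallest positive non-residue mod 1399.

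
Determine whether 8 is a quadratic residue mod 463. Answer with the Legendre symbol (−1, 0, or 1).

Pull out 2^3: since 463 ≡ 7 (mod 8), (2/463) = +1, so (2/463)^3 = +1.
Reached (1/463) = 1. Collecting the sign flips along the way, the symbol is +1.

1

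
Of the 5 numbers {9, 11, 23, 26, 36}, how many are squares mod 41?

3

(9/41) = +1 → QR.
(11/41) = -1 → non-residue.
(23/41) = +1 → QR.
(26/41) = -1 → non-residue.
(36/41) = +1 → QR.
Total quadratic residues among the 5: 3.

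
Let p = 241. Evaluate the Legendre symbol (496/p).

First reduce: 496 ≡ 14 (mod 241).
Pull out 2: since 241 ≡ 1 (mod 8), (2/241) = +1.
Reciprocity: 7 ≡ 3 and 241 ≡ 1 (mod 4), so (7/241) = +(241/7).
Reduce top mod 7: now compute (3/7).
Reciprocity: 3 ≡ 3 and 7 ≡ 3 (mod 4), so (3/7) = −(7/3).
Reduce top mod 3: now compute (1/3).
Reached (1/3) = 1. Collecting the sign flips along the way, the symbol is -1.

-1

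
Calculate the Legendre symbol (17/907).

Euler's criterion: (17/907) ≡ 17^453 (mod 907).
17^2 ≡ 289 (mod 907)
17^4 ≡ 77 (mod 907)
17^8 ≡ 487 (mod 907)
17^16 ≡ 442 (mod 907)
17^32 ≡ 359 (mod 907)
17^64 ≡ 87 (mod 907)
17^128 ≡ 313 (mod 907)
17^256 ≡ 13 (mod 907)
17^453 = 17^(256+128+64+4+1) ≡ 906 (mod 907).
Result is 906 ≡ −1, so (17/907) = −1.

-1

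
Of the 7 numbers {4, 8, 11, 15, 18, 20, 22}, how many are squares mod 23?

3

(4/23) = +1 → QR.
(8/23) = +1 → QR.
(11/23) = -1 → non-residue.
(15/23) = -1 → non-residue.
(18/23) = +1 → QR.
(20/23) = -1 → non-residue.
(22/23) = -1 → non-residue.
Total quadratic residues among the 7: 3.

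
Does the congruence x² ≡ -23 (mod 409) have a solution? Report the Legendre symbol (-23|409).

First reduce: -23 ≡ 386 (mod 409).
Pull out 2: since 409 ≡ 1 (mod 8), (2/409) = +1.
Reciprocity: 193 ≡ 1 and 409 ≡ 1 (mod 4), so (193/409) = +(409/193).
Reduce top mod 193: now compute (23/193).
Reciprocity: 23 ≡ 3 and 193 ≡ 1 (mod 4), so (23/193) = +(193/23).
Reduce top mod 23: now compute (9/23).
Reciprocity: 9 ≡ 1 and 23 ≡ 3 (mod 4), so (9/23) = +(23/9).
Reduce top mod 9: now compute (5/9).
Reciprocity: 5 ≡ 1 and 9 ≡ 1 (mod 4), so (5/9) = +(9/5).
Reduce top mod 5: now compute (4/5).
Pull out 2^2: since 5 ≡ 5 (mod 8), (2/5) = -1, so (2/5)^2 = +1.
Reached (1/5) = 1. Collecting the sign flips along the way, the symbol is +1.

1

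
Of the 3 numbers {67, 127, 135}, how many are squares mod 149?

2

(67/149) = +1 → QR.
(127/149) = +1 → QR.
(135/149) = -1 → non-residue.
Total quadratic residues among the 3: 2.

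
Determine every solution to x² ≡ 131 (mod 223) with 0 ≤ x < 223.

77, 146

Since 223 ≡ 3 (mod 4), a square root of 131 is 131^((223+1)/4) = 131^56 mod 223.
Repeated squaring: 131^2≡213, 131^4≡100, 131^8≡188, 131^16≡110, 131^32≡58 (mod 223).
131^56 = 131^(32+16+8) ≡ 146 (mod 223).
Check: 146² = 21316 ≡ 131 (mod 223). The two roots are 77 and 146.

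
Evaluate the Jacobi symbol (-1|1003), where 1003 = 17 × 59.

-1

First reduce: -1 ≡ 1002 (mod 1003).
Pull out 2: since 1003 ≡ 3 (mod 8), (2/1003) = -1.
Reciprocity: 501 ≡ 1 and 1003 ≡ 3 (mod 4), so (501/1003) = +(1003/501).
Reduce top mod 501: now compute (1/501).
Reached (1/501) = 1. Collecting the sign flips along the way, the symbol is -1.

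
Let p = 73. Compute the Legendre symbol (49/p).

Reciprocity: 49 ≡ 1 and 73 ≡ 1 (mod 4), so (49/73) = +(73/49).
Reduce top mod 49: now compute (24/49).
Pull out 2^3: since 49 ≡ 1 (mod 8), (2/49) = +1, so (2/49)^3 = +1.
Reciprocity: 3 ≡ 3 and 49 ≡ 1 (mod 4), so (3/49) = +(49/3).
Reduce top mod 3: now compute (1/3).
Reached (1/3) = 1. Collecting the sign flips along the way, the symbol is +1.

1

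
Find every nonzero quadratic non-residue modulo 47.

5,10,11,13,15,19,20,22,23,26,29,30,31,33,35,38,39,40,41,43,44,45,46

Square k = 1,…,23 (k and 47−k give the same square):
1²=1, 2²=4, 3²=9, 4²=16, 5²=25, 6²=36, 7²≡2, 8²≡17, 9²≡34, 10²≡6, 11²≡27, 12²≡3, 13²≡28, 14²≡8, 15²≡37, 16²≡21, 17²≡7, 18²≡42, 19²≡32, 20²≡24, 21²≡18, 22²≡14, 23²≡12 (mod 47).
The residues are {1, 2, 3, 4, 6, 7, 8, 9, 12, 14, 16, 17, 18, 21, 24, 25, 27, 28, 32, 34, 36, 37, 42}; the non-residues are the remaining 23 nonzero classes.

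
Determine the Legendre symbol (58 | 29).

First reduce: 58 ≡ 0 (mod 29).
Top reduces to 0: gcd > 1, so the symbol is 0.

0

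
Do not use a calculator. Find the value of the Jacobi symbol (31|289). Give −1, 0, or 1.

1

Reciprocity: 31 ≡ 3 and 289 ≡ 1 (mod 4), so (31/289) = +(289/31).
Reduce top mod 31: now compute (10/31).
Pull out 2: since 31 ≡ 7 (mod 8), (2/31) = +1.
Reciprocity: 5 ≡ 1 and 31 ≡ 3 (mod 4), so (5/31) = +(31/5).
Reduce top mod 5: now compute (1/5).
Reached (1/5) = 1. Collecting the sign flips along the way, the symbol is +1.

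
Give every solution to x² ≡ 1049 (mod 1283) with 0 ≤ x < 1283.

Since 1283 ≡ 3 (mod 4), a square root of 1049 is 1049^((1283+1)/4) = 1049^321 mod 1283.
Repeated squaring: 1049^2≡870, 1049^4≡1213, 1049^8≡1051, 1049^16≡1221, 1049^32≡1278, 1049^64≡25, 1049^128≡625, 1049^256≡593 (mod 1283).
1049^321 = 1049^(256+64+1) ≡ 182 (mod 1283).
Check: 182² = 33124 ≡ 1049 (mod 1283). The two roots are 182 and 1101.

182, 1101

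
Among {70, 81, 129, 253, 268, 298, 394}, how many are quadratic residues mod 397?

6

(70/397) = -1 → non-residue.
(81/397) = +1 → QR.
(129/397) = +1 → QR.
(253/397) = +1 → QR.
(268/397) = +1 → QR.
(298/397) = +1 → QR.
(394/397) = +1 → QR.
Total quadratic residues among the 7: 6.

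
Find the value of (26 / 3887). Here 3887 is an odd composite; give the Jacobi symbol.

0

Pull out 2: since 3887 ≡ 7 (mod 8), (2/3887) = +1.
Reciprocity: 13 ≡ 1 and 3887 ≡ 3 (mod 4), so (13/3887) = +(3887/13).
Reduce top mod 13: now compute (0/13).
Top reduces to 0: gcd > 1, so the symbol is 0.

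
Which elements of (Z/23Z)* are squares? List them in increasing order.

Square k = 1,…,11 (k and 23−k give the same square):
1²=1, 2²=4, 3²=9, 4²=16, 5²≡2, 6²≡13, 7²≡3, 8²≡18, 9²≡12, 10²≡8, 11²≡6 (mod 23).
So the quadratic residues mod 23 are {1, 2, 3, 4, 6, 8, 9, 12, 13, 16, 18}.

1,2,3,4,6,8,9,12,13,16,18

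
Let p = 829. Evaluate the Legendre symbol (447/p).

Reciprocity: 447 ≡ 3 and 829 ≡ 1 (mod 4), so (447/829) = +(829/447).
Reduce top mod 447: now compute (382/447).
Pull out 2: since 447 ≡ 7 (mod 8), (2/447) = +1.
Reciprocity: 191 ≡ 3 and 447 ≡ 3 (mod 4), so (191/447) = −(447/191).
Reduce top mod 191: now compute (65/191).
Reciprocity: 65 ≡ 1 and 191 ≡ 3 (mod 4), so (65/191) = +(191/65).
Reduce top mod 65: now compute (61/65).
Reciprocity: 61 ≡ 1 and 65 ≡ 1 (mod 4), so (61/65) = +(65/61).
Reduce top mod 61: now compute (4/61).
Pull out 2^2: since 61 ≡ 5 (mod 8), (2/61) = -1, so (2/61)^2 = +1.
Reached (1/61) = 1. Collecting the sign flips along the way, the symbol is -1.

-1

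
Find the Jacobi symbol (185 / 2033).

Reciprocity: 185 ≡ 1 and 2033 ≡ 1 (mod 4), so (185/2033) = +(2033/185).
Reduce top mod 185: now compute (183/185).
Reciprocity: 183 ≡ 3 and 185 ≡ 1 (mod 4), so (183/185) = +(185/183).
Reduce top mod 183: now compute (2/183).
Pull out 2: since 183 ≡ 7 (mod 8), (2/183) = +1.
Reached (1/183) = 1. Collecting the sign flips along the way, the symbol is +1.

1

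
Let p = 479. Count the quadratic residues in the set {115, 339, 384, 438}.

3

(115/479) = +1 → QR.
(339/479) = -1 → non-residue.
(384/479) = +1 → QR.
(438/479) = +1 → QR.
Total quadratic residues among the 4: 3.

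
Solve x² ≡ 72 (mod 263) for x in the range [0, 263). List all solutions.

Since 263 ≡ 3 (mod 4), a square root of 72 is 72^((263+1)/4) = 72^66 mod 263.
Repeated squaring: 72^2≡187, 72^4≡253, 72^8≡100, 72^16≡6, 72^32≡36, 72^64≡244 (mod 263).
72^66 = 72^(64+2) ≡ 129 (mod 263).
Check: 129² = 16641 ≡ 72 (mod 263). The two roots are 129 and 134.

129, 134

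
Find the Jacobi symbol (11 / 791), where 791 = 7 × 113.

Reciprocity: 11 ≡ 3 and 791 ≡ 3 (mod 4), so (11/791) = −(791/11).
Reduce top mod 11: now compute (10/11).
Pull out 2: since 11 ≡ 3 (mod 8), (2/11) = -1.
Reciprocity: 5 ≡ 1 and 11 ≡ 3 (mod 4), so (5/11) = +(11/5).
Reduce top mod 5: now compute (1/5).
Reached (1/5) = 1. Collecting the sign flips along the way, the symbol is +1.

1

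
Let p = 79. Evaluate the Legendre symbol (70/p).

Pull out 2: since 79 ≡ 7 (mod 8), (2/79) = +1.
Reciprocity: 35 ≡ 3 and 79 ≡ 3 (mod 4), so (35/79) = −(79/35).
Reduce top mod 35: now compute (9/35).
Reciprocity: 9 ≡ 1 and 35 ≡ 3 (mod 4), so (9/35) = +(35/9).
Reduce top mod 9: now compute (8/9).
Pull out 2^3: since 9 ≡ 1 (mod 8), (2/9) = +1, so (2/9)^3 = +1.
Reached (1/9) = 1. Collecting the sign flips along the way, the symbol is -1.

-1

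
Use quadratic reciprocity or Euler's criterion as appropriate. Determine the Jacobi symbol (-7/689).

-1

First reduce: -7 ≡ 682 (mod 689).
Pull out 2: since 689 ≡ 1 (mod 8), (2/689) = +1.
Reciprocity: 341 ≡ 1 and 689 ≡ 1 (mod 4), so (341/689) = +(689/341).
Reduce top mod 341: now compute (7/341).
Reciprocity: 7 ≡ 3 and 341 ≡ 1 (mod 4), so (7/341) = +(341/7).
Reduce top mod 7: now compute (5/7).
Reciprocity: 5 ≡ 1 and 7 ≡ 3 (mod 4), so (5/7) = +(7/5).
Reduce top mod 5: now compute (2/5).
Pull out 2: since 5 ≡ 5 (mod 8), (2/5) = -1.
Reached (1/5) = 1. Collecting the sign flips along the way, the symbol is -1.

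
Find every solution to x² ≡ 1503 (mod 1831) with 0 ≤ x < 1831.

436, 1395

Since 1831 ≡ 3 (mod 4), a square root of 1503 is 1503^((1831+1)/4) = 1503^458 mod 1831.
Repeated squaring: 1503^2≡1386, 1503^4≡277, 1503^8≡1658, 1503^16≡633, 1503^32≡1531, 1503^64≡281, 1503^128≡228, 1503^256≡716 (mod 1831).
1503^458 = 1503^(256+128+64+8+2) ≡ 436 (mod 1831).
Check: 436² = 190096 ≡ 1503 (mod 1831). The two roots are 436 and 1395.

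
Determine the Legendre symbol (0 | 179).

Top reduces to 0: gcd > 1, so the symbol is 0.

0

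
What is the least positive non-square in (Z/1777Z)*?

5

(2/1777) = +1, so 2 is a residue.
(3/1777) = +1, so 3 is a residue.
(4/1777) = +1, so 4 is a residue.
(5/1777) = −1, so 5 is the smallest positive non-residue mod 1777.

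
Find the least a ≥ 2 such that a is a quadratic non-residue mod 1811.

2

(2/1811) = −1, so 2 is the smallest positive non-residue mod 1811.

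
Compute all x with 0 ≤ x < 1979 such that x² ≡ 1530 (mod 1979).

Since 1979 ≡ 3 (mod 4), a square root of 1530 is 1530^((1979+1)/4) = 1530^495 mod 1979.
Repeated squaring: 1530^2≡1722, 1530^4≡742, 1530^8≡402, 1530^16≡1305, 1530^32≡1085, 1530^64≡1699, 1530^128≡1219, 1530^256≡1711 (mod 1979).
1530^495 = 1530^(256+128+64+32+8+4+2+1) ≡ 906 (mod 1979).
Check: 906² = 820836 ≡ 1530 (mod 1979). The two roots are 906 and 1073.

906, 1073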